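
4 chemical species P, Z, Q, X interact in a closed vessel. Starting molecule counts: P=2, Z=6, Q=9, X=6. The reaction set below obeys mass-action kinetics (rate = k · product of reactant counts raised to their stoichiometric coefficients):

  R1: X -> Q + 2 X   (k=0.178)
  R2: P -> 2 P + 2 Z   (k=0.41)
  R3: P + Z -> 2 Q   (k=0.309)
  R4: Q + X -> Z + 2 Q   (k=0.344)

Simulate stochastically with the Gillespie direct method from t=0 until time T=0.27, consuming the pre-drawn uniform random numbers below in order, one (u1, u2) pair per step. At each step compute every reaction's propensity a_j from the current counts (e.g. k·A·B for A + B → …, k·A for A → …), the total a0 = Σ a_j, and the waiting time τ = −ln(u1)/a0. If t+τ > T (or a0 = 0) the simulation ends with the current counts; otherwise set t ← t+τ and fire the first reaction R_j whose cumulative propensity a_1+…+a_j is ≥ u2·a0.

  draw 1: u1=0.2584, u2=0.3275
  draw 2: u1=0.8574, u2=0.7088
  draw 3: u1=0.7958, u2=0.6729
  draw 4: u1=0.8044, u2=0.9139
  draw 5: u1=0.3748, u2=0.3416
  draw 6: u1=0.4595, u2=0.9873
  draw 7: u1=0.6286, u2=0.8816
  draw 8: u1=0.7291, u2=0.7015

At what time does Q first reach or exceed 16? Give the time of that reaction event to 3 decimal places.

t=0.000: P=2 Z=6 Q=9 X=6
Draw 1: a1=1.068, a2=0.820, a3=3.708, a4=18.576, a0=24.172; τ=−ln(0.2584)/24.172=0.056 → t=0.056; u2·a0=0.3275·24.172=7.916; a1+…+a3=5.596 < 7.916 ≤ a1+…+a4=24.172 → R4 fires; P=2 Z=7 Q=10 X=5
Draw 2: a1=0.890, a2=0.820, a3=4.326, a4=17.200, a0=23.236; τ=−ln(0.8574)/23.236=0.007 → t=0.063; u2·a0=0.7088·23.236=16.470; a1+…+a3=6.036 < 16.470 ≤ a1+…+a4=23.236 → R4 fires; P=2 Z=8 Q=11 X=4
Draw 3: a1=0.712, a2=0.820, a3=4.944, a4=15.136, a0=21.612; τ=−ln(0.7958)/21.612=0.011 → t=0.073; u2·a0=0.6729·21.612=14.543; a1+…+a3=6.476 < 14.543 ≤ a1+…+a4=21.612 → R4 fires; P=2 Z=9 Q=12 X=3
Draw 4: a1=0.534, a2=0.820, a3=5.562, a4=12.384, a0=19.300; τ=−ln(0.8044)/19.300=0.011 → t=0.084; u2·a0=0.9139·19.300=17.638; a1+…+a3=6.916 < 17.638 ≤ a1+…+a4=19.300 → R4 fires; P=2 Z=10 Q=13 X=2
Draw 5: a1=0.356, a2=0.820, a3=6.180, a4=8.944, a0=16.300; τ=−ln(0.3748)/16.300=0.060 → t=0.145; u2·a0=0.3416·16.300=5.568; a1+a2=1.176 < 5.568 ≤ a1+…+a3=7.356 → R3 fires; P=1 Z=9 Q=15 X=2
Draw 6: a1=0.356, a2=0.410, a3=2.781, a4=10.320, a0=13.867; τ=−ln(0.4595)/13.867=0.056 → t=0.201; u2·a0=0.9873·13.867=13.691; a1+…+a3=3.547 < 13.691 ≤ a1+…+a4=13.867 → R4 fires; P=1 Z=10 Q=16 X=1
Draw 7: a1=0.178, a2=0.410, a3=3.090, a4=5.504, a0=9.182; τ=−ln(0.6286)/9.182=0.051 → t=0.251; u2·a0=0.8816·9.182=8.095; a1+…+a3=3.678 < 8.095 ≤ a1+…+a4=9.182 → R4 fires; P=1 Z=11 Q=17 X=0
Draw 8: a1=0.000, a2=0.410, a3=3.399, a4=0.000, a0=3.809; τ=−ln(0.7291)/3.809=0.083 → t=0.334 > T=0.27: stop.
Q first becomes ≥ 16 when it reaches 16 at the event at t=0.201.

Threshold first reached at t = 0.201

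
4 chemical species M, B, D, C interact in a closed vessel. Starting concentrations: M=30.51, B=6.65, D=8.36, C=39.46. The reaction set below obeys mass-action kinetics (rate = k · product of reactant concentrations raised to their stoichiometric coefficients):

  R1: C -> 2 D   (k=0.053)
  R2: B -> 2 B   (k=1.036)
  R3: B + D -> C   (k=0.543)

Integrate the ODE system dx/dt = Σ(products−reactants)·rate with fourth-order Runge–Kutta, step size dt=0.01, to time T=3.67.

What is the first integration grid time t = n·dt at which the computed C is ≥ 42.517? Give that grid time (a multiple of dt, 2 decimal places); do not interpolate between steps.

RK4 with dt=0.01: 367 steps to T=3.67. Trajectory (selected grid times):
t=0.00: M=30.51 B=6.65 D=8.36 C=39.46
t=0.17: M=30.51 B=4.22 D=5.75 C=42.44
t=0.18: M=30.51 B=4.14 D=5.67 C=42.54
t=0.41: M=30.51 B=2.81 D=4.59 C=44.16
t=0.82: M=30.51 B=1.61 D=4.43 C=45.29
t=1.22: M=30.51 B=0.87 D=5.11 C=45.57
t=1.63: M=30.51 B=0.38 D=6.34 C=45.33
t=2.04: M=30.51 B=0.12 D=7.94 C=44.71
t=2.45: M=30.51 B=0.03 D=9.75 C=43.87
t=2.85: M=30.51 B=0.00 D=11.56 C=42.97
t=3.26: M=30.51 B=0.00 D=13.40 C=42.05
t=3.67: M=30.51 B=0.00 D=15.21 C=41.15
C(0.17)=42.438 < 42.517 but C(0.18)=42.545 ≥ 42.517, so the first grid time is t=0.18.

Threshold first reached at t = 0.18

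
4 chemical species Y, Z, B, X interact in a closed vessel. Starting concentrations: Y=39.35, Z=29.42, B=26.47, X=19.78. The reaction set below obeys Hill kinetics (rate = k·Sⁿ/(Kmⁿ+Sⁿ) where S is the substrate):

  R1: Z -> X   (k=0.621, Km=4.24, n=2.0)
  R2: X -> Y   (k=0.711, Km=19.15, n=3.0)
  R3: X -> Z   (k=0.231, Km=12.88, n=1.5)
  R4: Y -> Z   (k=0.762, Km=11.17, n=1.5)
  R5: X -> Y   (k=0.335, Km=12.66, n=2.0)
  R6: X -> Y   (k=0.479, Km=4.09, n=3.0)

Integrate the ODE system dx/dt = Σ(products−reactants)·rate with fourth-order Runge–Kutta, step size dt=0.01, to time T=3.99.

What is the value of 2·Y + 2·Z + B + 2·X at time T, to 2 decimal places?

Value at T = 203.57

Check how each reaction changes W = 2·Y + 2·Z + B + 2·X (weight of products minus weight of reactants):
R1: Z -> X: (2·1) − (2·1) = 2 − 2 = 0
R2: X -> Y: (2·1) − (2·1) = 2 − 2 = 0
R3: X -> Z: (2·1) − (2·1) = 2 − 2 = 0
R4: Y -> Z: (2·1) − (2·1) = 2 − 2 = 0
R5: X -> Y: (2·1) − (2·1) = 2 − 2 = 0
R6: X -> Y: (2·1) − (2·1) = 2 − 2 = 0
Every reaction leaves W unchanged, so W is conserved and no simulation is needed: W(T) = W(0) = 2·39.35 + 2·29.42 + 26.47 + 2·19.78 = 203.57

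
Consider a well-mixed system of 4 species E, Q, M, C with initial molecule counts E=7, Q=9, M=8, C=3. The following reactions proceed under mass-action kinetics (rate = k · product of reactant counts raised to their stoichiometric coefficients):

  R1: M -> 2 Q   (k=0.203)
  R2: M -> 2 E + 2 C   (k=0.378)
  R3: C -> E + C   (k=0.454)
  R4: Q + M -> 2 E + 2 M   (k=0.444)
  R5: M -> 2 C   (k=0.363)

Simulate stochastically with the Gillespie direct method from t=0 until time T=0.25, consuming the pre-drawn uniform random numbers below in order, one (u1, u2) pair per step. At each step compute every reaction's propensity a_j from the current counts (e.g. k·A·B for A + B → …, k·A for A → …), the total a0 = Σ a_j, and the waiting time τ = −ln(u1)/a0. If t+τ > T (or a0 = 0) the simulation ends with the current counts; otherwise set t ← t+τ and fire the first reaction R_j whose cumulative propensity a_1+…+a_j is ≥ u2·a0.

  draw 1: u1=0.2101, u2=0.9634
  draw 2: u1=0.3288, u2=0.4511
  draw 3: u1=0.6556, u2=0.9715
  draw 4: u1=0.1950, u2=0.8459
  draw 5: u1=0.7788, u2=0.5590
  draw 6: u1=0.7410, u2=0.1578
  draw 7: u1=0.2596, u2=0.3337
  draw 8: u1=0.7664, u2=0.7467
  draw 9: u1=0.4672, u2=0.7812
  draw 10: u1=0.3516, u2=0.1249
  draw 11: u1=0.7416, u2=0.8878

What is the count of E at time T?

t=0.000: E=7 Q=9 M=8 C=3
Draw 1: a1=1.624, a2=3.024, a3=1.362, a4=31.968, a5=2.904, a0=40.882; τ=−ln(0.2101)/40.882=0.038 → t=0.038; u2·a0=0.9634·40.882=39.386; a1+…+a4=37.978 < 39.386 ≤ a1+…+a5=40.882 → R5 fires; E=7 Q=9 M=7 C=5
Draw 2: a1=1.421, a2=2.646, a3=2.270, a4=27.972, a5=2.541, a0=36.850; τ=−ln(0.3288)/36.850=0.030 → t=0.068; u2·a0=0.4511·36.850=16.623; a1+…+a3=6.337 < 16.623 ≤ a1+…+a4=34.309 → R4 fires; E=9 Q=8 M=8 C=5
Draw 3: a1=1.624, a2=3.024, a3=2.270, a4=28.416, a5=2.904, a0=38.238; τ=−ln(0.6556)/38.238=0.011 → t=0.079; u2·a0=0.9715·38.238=37.148; a1+…+a4=35.334 < 37.148 ≤ a1+…+a5=38.238 → R5 fires; E=9 Q=8 M=7 C=7
Draw 4: a1=1.421, a2=2.646, a3=3.178, a4=24.864, a5=2.541, a0=34.650; τ=−ln(0.1950)/34.650=0.047 → t=0.127; u2·a0=0.8459·34.650=29.310; a1+…+a3=7.245 < 29.310 ≤ a1+…+a4=32.109 → R4 fires; E=11 Q=7 M=8 C=7
Draw 5: a1=1.624, a2=3.024, a3=3.178, a4=24.864, a5=2.904, a0=35.594; τ=−ln(0.7788)/35.594=0.007 → t=0.134; u2·a0=0.5590·35.594=19.897; a1+…+a3=7.826 < 19.897 ≤ a1+…+a4=32.690 → R4 fires; E=13 Q=6 M=9 C=7
Draw 6: a1=1.827, a2=3.402, a3=3.178, a4=23.976, a5=3.267, a0=35.650; τ=−ln(0.7410)/35.650=0.008 → t=0.142; u2·a0=0.1578·35.650=5.626; a1+a2=5.229 < 5.626 ≤ a1+…+a3=8.407 → R3 fires; E=14 Q=6 M=9 C=7
Draw 7: a1=1.827, a2=3.402, a3=3.178, a4=23.976, a5=3.267, a0=35.650; τ=−ln(0.2596)/35.650=0.038 → t=0.180; u2·a0=0.3337·35.650=11.896; a1+…+a3=8.407 < 11.896 ≤ a1+…+a4=32.383 → R4 fires; E=16 Q=5 M=10 C=7
Draw 8: a1=2.030, a2=3.780, a3=3.178, a4=22.200, a5=3.630, a0=34.818; τ=−ln(0.7664)/34.818=0.008 → t=0.187; u2·a0=0.7467·34.818=25.999; a1+…+a3=8.988 < 25.999 ≤ a1+…+a4=31.188 → R4 fires; E=18 Q=4 M=11 C=7
Draw 9: a1=2.233, a2=4.158, a3=3.178, a4=19.536, a5=3.993, a0=33.098; τ=−ln(0.4672)/33.098=0.023 → t=0.210; u2·a0=0.7812·33.098=25.856; a1+…+a3=9.569 < 25.856 ≤ a1+…+a4=29.105 → R4 fires; E=20 Q=3 M=12 C=7
Draw 10: a1=2.436, a2=4.536, a3=3.178, a4=15.984, a5=4.356, a0=30.490; τ=−ln(0.3516)/30.490=0.034 → t=0.245; u2·a0=0.1249·30.490=3.808; a1=2.436 < 3.808 ≤ a1+a2=6.972 → R2 fires; E=22 Q=3 M=11 C=9
Draw 11: a1=2.233, a2=4.158, a3=4.086, a4=14.652, a5=3.993, a0=29.122; τ=−ln(0.7416)/29.122=0.010 → t=0.255 > T=0.25: stop.
Read off E at T=0.25: 22

E at T = 22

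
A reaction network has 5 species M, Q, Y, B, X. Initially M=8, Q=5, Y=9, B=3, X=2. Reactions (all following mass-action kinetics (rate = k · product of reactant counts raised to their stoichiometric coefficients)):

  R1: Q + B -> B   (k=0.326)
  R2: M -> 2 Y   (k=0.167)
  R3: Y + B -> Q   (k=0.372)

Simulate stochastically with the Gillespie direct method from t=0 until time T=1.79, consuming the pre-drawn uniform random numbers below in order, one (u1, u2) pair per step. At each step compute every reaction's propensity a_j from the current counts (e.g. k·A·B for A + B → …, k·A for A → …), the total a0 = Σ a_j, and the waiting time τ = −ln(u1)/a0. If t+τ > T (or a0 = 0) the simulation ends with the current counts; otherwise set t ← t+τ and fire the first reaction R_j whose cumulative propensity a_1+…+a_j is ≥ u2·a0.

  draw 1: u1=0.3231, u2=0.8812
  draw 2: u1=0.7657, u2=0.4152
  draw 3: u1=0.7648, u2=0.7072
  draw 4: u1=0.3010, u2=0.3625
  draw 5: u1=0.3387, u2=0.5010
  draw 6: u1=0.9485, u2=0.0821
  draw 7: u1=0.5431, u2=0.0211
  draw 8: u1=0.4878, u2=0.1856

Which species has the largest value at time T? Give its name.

Dominant species at T: Y

t=0.000: M=8 Q=5 Y=9 B=3 X=2
Draw 1: a1=4.890, a2=1.336, a3=10.044, a0=16.270; τ=−ln(0.3231)/16.270=0.069 → t=0.069; u2·a0=0.8812·16.270=14.337; a1+a2=6.226 < 14.337 ≤ a1+…+a3=16.270 → R3 fires; M=8 Q=6 Y=8 B=2 X=2
Draw 2: a1=3.912, a2=1.336, a3=5.952, a0=11.200; τ=−ln(0.7657)/11.200=0.024 → t=0.093; u2·a0=0.4152·11.200=4.650; a1=3.912 < 4.650 ≤ a1+a2=5.248 → R2 fires; M=7 Q=6 Y=10 B=2 X=2
Draw 3: a1=3.912, a2=1.169, a3=7.440, a0=12.521; τ=−ln(0.7648)/12.521=0.021 → t=0.115; u2·a0=0.7072·12.521=8.855; a1+a2=5.081 < 8.855 ≤ a1+…+a3=12.521 → R3 fires; M=7 Q=7 Y=9 B=1 X=2
Draw 4: a1=2.282, a2=1.169, a3=3.348, a0=6.799; τ=−ln(0.3010)/6.799=0.177 → t=0.291; u2·a0=0.3625·6.799=2.465; a1=2.282 < 2.465 ≤ a1+a2=3.451 → R2 fires; M=6 Q=7 Y=11 B=1 X=2
Draw 5: a1=2.282, a2=1.002, a3=4.092, a0=7.376; τ=−ln(0.3387)/7.376=0.147 → t=0.438; u2·a0=0.5010·7.376=3.695; a1+a2=3.284 < 3.695 ≤ a1+…+a3=7.376 → R3 fires; M=6 Q=8 Y=10 B=0 X=2
Draw 6: a1=0.000, a2=1.002, a3=0.000, a0=1.002; τ=−ln(0.9485)/1.002=0.053 → t=0.491; u2·a0=0.0821·1.002=0.082; a1=0.000 < 0.082 ≤ a1+a2=1.002 → R2 fires; M=5 Q=8 Y=12 B=0 X=2
Draw 7: a1=0.000, a2=0.835, a3=0.000, a0=0.835; τ=−ln(0.5431)/0.835=0.731 → t=1.222; u2·a0=0.0211·0.835=0.018; a1=0.000 < 0.018 ≤ a1+a2=0.835 → R2 fires; M=4 Q=8 Y=14 B=0 X=2
Draw 8: a1=0.000, a2=0.668, a3=0.000, a0=0.668; τ=−ln(0.4878)/0.668=1.075 → t=2.297 > T=1.79: stop.
At T=1.79: M=4 Q=8 Y=14 B=0 X=2; the largest is Y.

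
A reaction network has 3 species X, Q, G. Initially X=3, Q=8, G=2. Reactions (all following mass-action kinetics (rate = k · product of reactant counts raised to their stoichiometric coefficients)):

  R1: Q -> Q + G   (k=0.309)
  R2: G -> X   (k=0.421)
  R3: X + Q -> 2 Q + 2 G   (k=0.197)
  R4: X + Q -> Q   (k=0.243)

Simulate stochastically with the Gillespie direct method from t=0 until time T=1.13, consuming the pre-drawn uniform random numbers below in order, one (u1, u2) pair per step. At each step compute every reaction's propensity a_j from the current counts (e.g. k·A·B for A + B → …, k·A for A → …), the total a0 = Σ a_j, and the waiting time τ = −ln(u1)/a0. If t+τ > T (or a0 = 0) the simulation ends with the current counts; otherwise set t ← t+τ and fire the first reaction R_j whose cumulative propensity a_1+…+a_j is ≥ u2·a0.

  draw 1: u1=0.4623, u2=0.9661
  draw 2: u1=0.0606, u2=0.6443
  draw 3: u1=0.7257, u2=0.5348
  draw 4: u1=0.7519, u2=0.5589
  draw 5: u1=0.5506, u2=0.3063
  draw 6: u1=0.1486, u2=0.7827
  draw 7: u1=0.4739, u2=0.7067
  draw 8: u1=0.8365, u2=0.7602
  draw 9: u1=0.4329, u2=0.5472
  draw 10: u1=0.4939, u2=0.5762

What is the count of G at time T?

G at T = 5

t=0.000: X=3 Q=8 G=2
Draw 1: a1=2.472, a2=0.842, a3=4.728, a4=5.832, a0=13.874; τ=−ln(0.4623)/13.874=0.056 → t=0.056; u2·a0=0.9661·13.874=13.404; a1+…+a3=8.042 < 13.404 ≤ a1+…+a4=13.874 → R4 fires; X=2 Q=8 G=2
Draw 2: a1=2.472, a2=0.842, a3=3.152, a4=3.888, a0=10.354; τ=−ln(0.0606)/10.354=0.271 → t=0.326; u2·a0=0.6443·10.354=6.671; a1+…+a3=6.466 < 6.671 ≤ a1+…+a4=10.354 → R4 fires; X=1 Q=8 G=2
Draw 3: a1=2.472, a2=0.842, a3=1.576, a4=1.944, a0=6.834; τ=−ln(0.7257)/6.834=0.047 → t=0.373; u2·a0=0.5348·6.834=3.655; a1+a2=3.314 < 3.655 ≤ a1+…+a3=4.890 → R3 fires; X=0 Q=9 G=4
Draw 4: a1=2.781, a2=1.684, a3=0.000, a4=0.000, a0=4.465; τ=−ln(0.7519)/4.465=0.064 → t=0.437; u2·a0=0.5589·4.465=2.495 ≤ a1=2.781 → R1 fires; X=0 Q=9 G=5
Draw 5: a1=2.781, a2=2.105, a3=0.000, a4=0.000, a0=4.886; τ=−ln(0.5506)/4.886=0.122 → t=0.559; u2·a0=0.3063·4.886=1.497 ≤ a1=2.781 → R1 fires; X=0 Q=9 G=6
Draw 6: a1=2.781, a2=2.526, a3=0.000, a4=0.000, a0=5.307; τ=−ln(0.1486)/5.307=0.359 → t=0.919; u2·a0=0.7827·5.307=4.154; a1=2.781 < 4.154 ≤ a1+a2=5.307 → R2 fires; X=1 Q=9 G=5
Draw 7: a1=2.781, a2=2.105, a3=1.773, a4=2.187, a0=8.846; τ=−ln(0.4739)/8.846=0.084 → t=1.003; u2·a0=0.7067·8.846=6.251; a1+a2=4.886 < 6.251 ≤ a1+…+a3=6.659 → R3 fires; X=0 Q=10 G=7
Draw 8: a1=3.090, a2=2.947, a3=0.000, a4=0.000, a0=6.037; τ=−ln(0.8365)/6.037=0.030 → t=1.033; u2·a0=0.7602·6.037=4.589; a1=3.090 < 4.589 ≤ a1+a2=6.037 → R2 fires; X=1 Q=10 G=6
Draw 9: a1=3.090, a2=2.526, a3=1.970, a4=2.430, a0=10.016; τ=−ln(0.4329)/10.016=0.084 → t=1.116; u2·a0=0.5472·10.016=5.481; a1=3.090 < 5.481 ≤ a1+a2=5.616 → R2 fires; X=2 Q=10 G=5
Draw 10: a1=3.090, a2=2.105, a3=3.940, a4=4.860, a0=13.995; τ=−ln(0.4939)/13.995=0.050 → t=1.167 > T=1.13: stop.
Read off G at T=1.13: 5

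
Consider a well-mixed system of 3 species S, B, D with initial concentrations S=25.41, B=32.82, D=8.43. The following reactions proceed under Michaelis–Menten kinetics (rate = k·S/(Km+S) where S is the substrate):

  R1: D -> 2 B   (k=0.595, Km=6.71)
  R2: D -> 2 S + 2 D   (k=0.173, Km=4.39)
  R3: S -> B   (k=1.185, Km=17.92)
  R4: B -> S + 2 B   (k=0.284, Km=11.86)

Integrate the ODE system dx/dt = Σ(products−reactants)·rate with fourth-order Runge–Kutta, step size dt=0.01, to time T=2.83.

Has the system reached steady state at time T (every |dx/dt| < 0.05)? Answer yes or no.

RK4 with dt=0.01: 283 steps to T=2.83. Trajectory (selected grid times):
t=0.00: S=25.41 B=32.82 D=8.43
t=0.31: S=25.33 B=33.31 D=8.36
t=0.63: S=25.25 B=33.81 D=8.29
t=0.94: S=25.17 B=34.29 D=8.23
t=1.26: S=25.09 B=34.79 D=8.16
t=1.57: S=25.01 B=35.27 D=8.09
t=1.89: S=24.93 B=35.77 D=8.02
t=2.20: S=24.85 B=36.25 D=7.96
t=2.52: S=24.77 B=36.74 D=7.89
t=2.83: S=24.69 B=37.22 D=7.83
Rates at T: R1=0.3203, R2=0.1108, R3=0.6866, R4=0.2154
dx/dt at T (Σ net stoichiometry × rate): S=-0.2496, B=+1.5427, D=-0.2095
Largest |dx/dt| is |+1.5427| (B) ≥ 0.05 → not steady.

Steady state at T: no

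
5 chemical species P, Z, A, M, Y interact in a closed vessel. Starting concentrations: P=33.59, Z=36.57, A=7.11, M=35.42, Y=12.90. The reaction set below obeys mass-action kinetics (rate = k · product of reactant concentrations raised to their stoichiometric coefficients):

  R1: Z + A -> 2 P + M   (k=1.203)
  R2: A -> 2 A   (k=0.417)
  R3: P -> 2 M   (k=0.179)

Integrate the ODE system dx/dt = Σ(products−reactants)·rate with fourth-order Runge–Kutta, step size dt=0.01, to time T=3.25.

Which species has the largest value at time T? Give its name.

Dominant species at T: M

RK4 with dt=0.01: 325 steps to T=3.25. Trajectory (selected grid times):
t=0.00: P=33.59 Z=36.57 A=7.11 M=35.42 Y=12.90
t=0.36: P=45.03 Z=29.38 A=0.00 M=48.47 Y=12.90
t=0.72: P=42.22 Z=29.38 A=0.00 M=54.09 Y=12.90
t=1.08: P=39.59 Z=29.38 A=0.00 M=59.36 Y=12.90
t=1.44: P=37.11 Z=29.38 A=0.00 M=64.30 Y=12.90
t=1.81: P=34.74 Z=29.38 A=0.00 M=69.06 Y=12.90
t=2.17: P=32.57 Z=29.38 A=0.00 M=73.39 Y=12.90
t=2.53: P=30.54 Z=29.38 A=0.00 M=77.46 Y=12.90
t=2.89: P=28.63 Z=29.38 A=0.00 M=81.27 Y=12.90
t=3.25: P=26.84 Z=29.38 A=0.00 M=84.84 Y=12.90
At T=3.25: P=26.84 Z=29.38 A=0.00 M=84.84 Y=12.90; the largest is M.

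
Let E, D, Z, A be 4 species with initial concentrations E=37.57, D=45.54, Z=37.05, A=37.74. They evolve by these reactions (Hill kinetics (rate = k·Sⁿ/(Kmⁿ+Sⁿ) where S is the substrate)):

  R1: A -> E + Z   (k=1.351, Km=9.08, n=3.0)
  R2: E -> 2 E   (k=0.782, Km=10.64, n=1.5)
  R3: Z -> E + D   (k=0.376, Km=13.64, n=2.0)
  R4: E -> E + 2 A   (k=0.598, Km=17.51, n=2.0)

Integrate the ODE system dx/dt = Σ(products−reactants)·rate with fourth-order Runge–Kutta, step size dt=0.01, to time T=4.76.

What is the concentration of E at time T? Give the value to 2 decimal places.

E at T = 48.82

RK4 with dt=0.01: 476 steps to T=4.76. Trajectory (selected grid times):
t=0.00: E=37.57 D=45.54 Z=37.05 A=37.74
t=0.53: E=38.81 D=45.72 Z=37.58 A=37.56
t=1.06: E=40.06 D=45.89 Z=38.11 A=37.38
t=1.59: E=41.31 D=46.07 Z=38.64 A=37.21
t=2.12: E=42.56 D=46.25 Z=39.17 A=37.04
t=2.64: E=43.79 D=46.42 Z=39.68 A=36.89
t=3.17: E=45.04 D=46.60 Z=40.21 A=36.73
t=3.70: E=46.30 D=46.78 Z=40.74 A=36.58
t=4.23: E=47.56 D=46.96 Z=41.26 A=36.43
t=4.76: E=48.82 D=47.14 Z=41.79 A=36.28
Read off E at T=4.76: 48.82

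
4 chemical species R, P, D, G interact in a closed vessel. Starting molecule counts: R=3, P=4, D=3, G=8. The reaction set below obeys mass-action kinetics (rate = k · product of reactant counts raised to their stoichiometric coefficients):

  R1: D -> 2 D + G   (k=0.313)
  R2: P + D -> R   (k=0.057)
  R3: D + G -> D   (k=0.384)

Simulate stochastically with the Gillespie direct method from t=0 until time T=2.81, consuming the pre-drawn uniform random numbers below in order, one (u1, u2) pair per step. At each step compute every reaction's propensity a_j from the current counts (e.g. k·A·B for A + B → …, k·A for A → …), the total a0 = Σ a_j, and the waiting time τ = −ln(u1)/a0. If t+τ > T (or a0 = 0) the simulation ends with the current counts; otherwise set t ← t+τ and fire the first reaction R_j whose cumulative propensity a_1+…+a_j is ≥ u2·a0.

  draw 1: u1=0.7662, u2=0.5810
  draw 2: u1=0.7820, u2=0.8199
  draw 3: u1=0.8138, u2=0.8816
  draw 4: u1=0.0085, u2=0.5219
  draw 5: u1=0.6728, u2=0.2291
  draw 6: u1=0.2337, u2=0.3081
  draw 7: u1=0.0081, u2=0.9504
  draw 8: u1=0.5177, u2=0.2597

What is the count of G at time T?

t=0.000: R=3 P=4 D=3 G=8
Draw 1: a1=0.939, a2=0.684, a3=9.216, a0=10.839; τ=−ln(0.7662)/10.839=0.025 → t=0.025; u2·a0=0.5810·10.839=6.297; a1+a2=1.623 < 6.297 ≤ a1+…+a3=10.839 → R3 fires; R=3 P=4 D=3 G=7
Draw 2: a1=0.939, a2=0.684, a3=8.064, a0=9.687; τ=−ln(0.7820)/9.687=0.025 → t=0.050; u2·a0=0.8199·9.687=7.942; a1+a2=1.623 < 7.942 ≤ a1+…+a3=9.687 → R3 fires; R=3 P=4 D=3 G=6
Draw 3: a1=0.939, a2=0.684, a3=6.912, a0=8.535; τ=−ln(0.8138)/8.535=0.024 → t=0.074; u2·a0=0.8816·8.535=7.524; a1+a2=1.623 < 7.524 ≤ a1+…+a3=8.535 → R3 fires; R=3 P=4 D=3 G=5
Draw 4: a1=0.939, a2=0.684, a3=5.760, a0=7.383; τ=−ln(0.0085)/7.383=0.646 → t=0.720; u2·a0=0.5219·7.383=3.853; a1+a2=1.623 < 3.853 ≤ a1+…+a3=7.383 → R3 fires; R=3 P=4 D=3 G=4
Draw 5: a1=0.939, a2=0.684, a3=4.608, a0=6.231; τ=−ln(0.6728)/6.231=0.064 → t=0.783; u2·a0=0.2291·6.231=1.428; a1=0.939 < 1.428 ≤ a1+a2=1.623 → R2 fires; R=4 P=3 D=2 G=4
Draw 6: a1=0.626, a2=0.342, a3=3.072, a0=4.040; τ=−ln(0.2337)/4.040=0.360 → t=1.143; u2·a0=0.3081·4.040=1.245; a1+a2=0.968 < 1.245 ≤ a1+…+a3=4.040 → R3 fires; R=4 P=3 D=2 G=3
Draw 7: a1=0.626, a2=0.342, a3=2.304, a0=3.272; τ=−ln(0.0081)/3.272=1.472 → t=2.615; u2·a0=0.9504·3.272=3.110; a1+a2=0.968 < 3.110 ≤ a1+…+a3=3.272 → R3 fires; R=4 P=3 D=2 G=2
Draw 8: a1=0.626, a2=0.342, a3=1.536, a0=2.504; τ=−ln(0.5177)/2.504=0.263 → t=2.878 > T=2.81: stop.
Read off G at T=2.81: 2

G at T = 2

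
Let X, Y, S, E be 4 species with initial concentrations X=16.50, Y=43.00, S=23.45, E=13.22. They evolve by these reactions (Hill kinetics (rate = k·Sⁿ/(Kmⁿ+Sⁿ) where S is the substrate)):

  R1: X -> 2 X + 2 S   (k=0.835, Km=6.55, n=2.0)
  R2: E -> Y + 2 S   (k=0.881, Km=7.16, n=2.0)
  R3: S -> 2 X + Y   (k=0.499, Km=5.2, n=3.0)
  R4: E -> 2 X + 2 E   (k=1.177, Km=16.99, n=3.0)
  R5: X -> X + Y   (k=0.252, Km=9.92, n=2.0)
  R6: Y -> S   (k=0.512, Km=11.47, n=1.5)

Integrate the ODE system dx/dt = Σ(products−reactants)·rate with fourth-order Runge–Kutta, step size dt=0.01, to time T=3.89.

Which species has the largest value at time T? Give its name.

Dominant species at T: Y

RK4 with dt=0.01: 389 steps to T=3.89. Trajectory (selected grid times):
t=0.00: X=16.50 Y=43.00 S=23.45 E=13.22
t=0.43: X=17.56 Y=43.39 S=24.64 E=13.09
t=0.86: X=18.62 Y=43.78 S=25.84 E=12.95
t=1.30: X=19.69 Y=44.19 S=27.07 E=12.82
t=1.73: X=20.75 Y=44.58 S=28.28 E=12.68
t=2.16: X=21.79 Y=44.98 S=29.49 E=12.54
t=2.59: X=22.84 Y=45.37 S=30.70 E=12.40
t=3.03: X=23.90 Y=45.77 S=31.94 E=12.25
t=3.46: X=24.94 Y=46.16 S=33.16 E=12.10
t=3.89: X=25.97 Y=46.56 S=34.37 E=11.96
At T=3.89: X=25.97 Y=46.56 S=34.37 E=11.96; the largest is Y.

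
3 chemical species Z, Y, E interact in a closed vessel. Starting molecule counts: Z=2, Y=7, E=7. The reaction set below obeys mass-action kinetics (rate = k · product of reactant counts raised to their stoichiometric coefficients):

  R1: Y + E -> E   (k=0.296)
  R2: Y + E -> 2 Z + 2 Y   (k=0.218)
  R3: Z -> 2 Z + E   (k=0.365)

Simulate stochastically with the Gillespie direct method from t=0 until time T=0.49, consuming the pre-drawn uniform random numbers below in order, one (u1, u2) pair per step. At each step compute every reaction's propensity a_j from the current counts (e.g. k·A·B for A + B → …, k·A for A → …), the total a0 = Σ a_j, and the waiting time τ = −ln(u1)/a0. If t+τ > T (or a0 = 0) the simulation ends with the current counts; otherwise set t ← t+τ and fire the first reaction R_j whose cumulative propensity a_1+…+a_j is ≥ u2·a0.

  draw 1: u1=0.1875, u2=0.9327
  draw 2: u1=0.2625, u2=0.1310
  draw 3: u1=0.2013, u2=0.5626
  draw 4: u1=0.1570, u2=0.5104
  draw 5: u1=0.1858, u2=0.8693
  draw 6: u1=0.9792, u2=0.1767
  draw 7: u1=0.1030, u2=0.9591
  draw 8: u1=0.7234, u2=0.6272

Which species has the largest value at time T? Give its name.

Dominant species at T: Z

t=0.000: Z=2 Y=7 E=7
Draw 1: a1=14.504, a2=10.682, a3=0.730, a0=25.916; τ=−ln(0.1875)/25.916=0.065 → t=0.065; u2·a0=0.9327·25.916=24.172; a1=14.504 < 24.172 ≤ a1+a2=25.186 → R2 fires; Z=4 Y=8 E=6
Draw 2: a1=14.208, a2=10.464, a3=1.460, a0=26.132; τ=−ln(0.2625)/26.132=0.051 → t=0.116; u2·a0=0.1310·26.132=3.423 ≤ a1=14.208 → R1 fires; Z=4 Y=7 E=6
Draw 3: a1=12.432, a2=9.156, a3=1.460, a0=23.048; τ=−ln(0.2013)/23.048=0.070 → t=0.185; u2·a0=0.5626·23.048=12.967; a1=12.432 < 12.967 ≤ a1+a2=21.588 → R2 fires; Z=6 Y=8 E=5
Draw 4: a1=11.840, a2=8.720, a3=2.190, a0=22.750; τ=−ln(0.1570)/22.750=0.081 → t=0.267; u2·a0=0.5104·22.750=11.612 ≤ a1=11.840 → R1 fires; Z=6 Y=7 E=5
Draw 5: a1=10.360, a2=7.630, a3=2.190, a0=20.180; τ=−ln(0.1858)/20.180=0.083 → t=0.350; u2·a0=0.8693·20.180=17.542; a1=10.360 < 17.542 ≤ a1+a2=17.990 → R2 fires; Z=8 Y=8 E=4
Draw 6: a1=9.472, a2=6.976, a3=2.920, a0=19.368; τ=−ln(0.9792)/19.368=0.001 → t=0.351; u2·a0=0.1767·19.368=3.422 ≤ a1=9.472 → R1 fires; Z=8 Y=7 E=4
Draw 7: a1=8.288, a2=6.104, a3=2.920, a0=17.312; τ=−ln(0.1030)/17.312=0.131 → t=0.482; u2·a0=0.9591·17.312=16.604; a1+a2=14.392 < 16.604 ≤ a1+…+a3=17.312 → R3 fires; Z=9 Y=7 E=5
Draw 8: a1=10.360, a2=7.630, a3=3.285, a0=21.275; τ=−ln(0.7234)/21.275=0.015 → t=0.498 > T=0.49: stop.
At T=0.49: Z=9 Y=7 E=5; the largest is Z.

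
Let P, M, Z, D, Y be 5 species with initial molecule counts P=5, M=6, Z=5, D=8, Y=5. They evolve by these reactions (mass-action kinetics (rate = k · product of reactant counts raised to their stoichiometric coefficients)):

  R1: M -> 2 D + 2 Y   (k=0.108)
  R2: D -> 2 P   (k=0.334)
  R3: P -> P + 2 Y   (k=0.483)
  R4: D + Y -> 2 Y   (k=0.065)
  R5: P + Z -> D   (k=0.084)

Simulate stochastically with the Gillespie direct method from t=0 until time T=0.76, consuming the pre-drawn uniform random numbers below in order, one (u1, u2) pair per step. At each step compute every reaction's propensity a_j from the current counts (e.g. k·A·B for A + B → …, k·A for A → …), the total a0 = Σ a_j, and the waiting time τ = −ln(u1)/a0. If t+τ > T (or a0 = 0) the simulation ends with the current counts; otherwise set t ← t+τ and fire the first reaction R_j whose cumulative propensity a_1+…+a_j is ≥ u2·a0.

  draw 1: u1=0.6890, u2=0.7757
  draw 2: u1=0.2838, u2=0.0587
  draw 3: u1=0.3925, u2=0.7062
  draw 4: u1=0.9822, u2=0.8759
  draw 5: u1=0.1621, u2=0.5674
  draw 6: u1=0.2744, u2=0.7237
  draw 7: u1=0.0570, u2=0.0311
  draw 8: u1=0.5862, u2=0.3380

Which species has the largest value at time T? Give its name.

t=0.000: P=5 M=6 Z=5 D=8 Y=5
Draw 1: a1=0.648, a2=2.672, a3=2.415, a4=2.600, a5=2.100, a0=10.435; τ=−ln(0.6890)/10.435=0.036 → t=0.036; u2·a0=0.7757·10.435=8.094; a1+…+a3=5.735 < 8.094 ≤ a1+…+a4=8.335 → R4 fires; P=5 M=6 Z=5 D=7 Y=6
Draw 2: a1=0.648, a2=2.338, a3=2.415, a4=2.730, a5=2.100, a0=10.231; τ=−ln(0.2838)/10.231=0.123 → t=0.159; u2·a0=0.0587·10.231=0.601 ≤ a1=0.648 → R1 fires; P=5 M=5 Z=5 D=9 Y=8
Draw 3: a1=0.540, a2=3.006, a3=2.415, a4=4.680, a5=2.100, a0=12.741; τ=−ln(0.3925)/12.741=0.073 → t=0.232; u2·a0=0.7062·12.741=8.998; a1+…+a3=5.961 < 8.998 ≤ a1+…+a4=10.641 → R4 fires; P=5 M=5 Z=5 D=8 Y=9
Draw 4: a1=0.540, a2=2.672, a3=2.415, a4=4.680, a5=2.100, a0=12.407; τ=−ln(0.9822)/12.407=0.001 → t=0.234; u2·a0=0.8759·12.407=10.867; a1+…+a4=10.307 < 10.867 ≤ a1+…+a5=12.407 → R5 fires; P=4 M=5 Z=4 D=9 Y=9
Draw 5: a1=0.540, a2=3.006, a3=1.932, a4=5.265, a5=1.344, a0=12.087; τ=−ln(0.1621)/12.087=0.151 → t=0.384; u2·a0=0.5674·12.087=6.858; a1+…+a3=5.478 < 6.858 ≤ a1+…+a4=10.743 → R4 fires; P=4 M=5 Z=4 D=8 Y=10
Draw 6: a1=0.540, a2=2.672, a3=1.932, a4=5.200, a5=1.344, a0=11.688; τ=−ln(0.2744)/11.688=0.111 → t=0.495; u2·a0=0.7237·11.688=8.459; a1+…+a3=5.144 < 8.459 ≤ a1+…+a4=10.344 → R4 fires; P=4 M=5 Z=4 D=7 Y=11
Draw 7: a1=0.540, a2=2.338, a3=1.932, a4=5.005, a5=1.344, a0=11.159; τ=−ln(0.0570)/11.159=0.257 → t=0.752; u2·a0=0.0311·11.159=0.347 ≤ a1=0.540 → R1 fires; P=4 M=4 Z=4 D=9 Y=13
Draw 8: a1=0.432, a2=3.006, a3=1.932, a4=7.605, a5=1.344, a0=14.319; τ=−ln(0.5862)/14.319=0.037 → t=0.789 > T=0.76: stop.
At T=0.76: P=4 M=4 Z=4 D=9 Y=13; the largest is Y.

Dominant species at T: Y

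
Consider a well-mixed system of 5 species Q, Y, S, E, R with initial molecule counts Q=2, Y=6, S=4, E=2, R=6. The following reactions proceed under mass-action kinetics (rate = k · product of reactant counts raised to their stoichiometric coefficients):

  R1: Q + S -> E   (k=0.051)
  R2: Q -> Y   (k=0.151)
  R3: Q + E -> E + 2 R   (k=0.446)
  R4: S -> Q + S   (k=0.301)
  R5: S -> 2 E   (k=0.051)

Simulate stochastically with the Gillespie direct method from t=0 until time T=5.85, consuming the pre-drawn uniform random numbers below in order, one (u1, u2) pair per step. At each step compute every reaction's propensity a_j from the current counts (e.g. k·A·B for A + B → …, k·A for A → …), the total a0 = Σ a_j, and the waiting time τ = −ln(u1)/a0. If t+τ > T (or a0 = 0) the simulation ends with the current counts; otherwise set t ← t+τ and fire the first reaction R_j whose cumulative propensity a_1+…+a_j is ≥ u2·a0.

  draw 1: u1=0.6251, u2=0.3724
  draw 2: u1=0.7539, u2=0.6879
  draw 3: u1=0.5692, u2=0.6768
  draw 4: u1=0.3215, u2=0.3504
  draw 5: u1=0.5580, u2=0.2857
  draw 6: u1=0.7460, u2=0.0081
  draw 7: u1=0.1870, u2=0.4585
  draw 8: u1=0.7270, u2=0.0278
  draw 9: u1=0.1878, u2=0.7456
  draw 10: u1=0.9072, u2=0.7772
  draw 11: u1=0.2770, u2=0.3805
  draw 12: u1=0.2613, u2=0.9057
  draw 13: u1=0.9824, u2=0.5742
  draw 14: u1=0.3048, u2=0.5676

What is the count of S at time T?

t=0.000: Q=2 Y=6 S=4 E=2 R=6
Draw 1: a1=0.408, a2=0.302, a3=1.784, a4=1.204, a5=0.204, a0=3.902; τ=−ln(0.6251)/3.902=0.120 → t=0.120; u2·a0=0.3724·3.902=1.453; a1+a2=0.710 < 1.453 ≤ a1+…+a3=2.494 → R3 fires; Q=1 Y=6 S=4 E=2 R=8
Draw 2: a1=0.204, a2=0.151, a3=0.892, a4=1.204, a5=0.204, a0=2.655; τ=−ln(0.7539)/2.655=0.106 → t=0.227; u2·a0=0.6879·2.655=1.826; a1+…+a3=1.247 < 1.826 ≤ a1+…+a4=2.451 → R4 fires; Q=2 Y=6 S=4 E=2 R=8
Draw 3: a1=0.408, a2=0.302, a3=1.784, a4=1.204, a5=0.204, a0=3.902; τ=−ln(0.5692)/3.902=0.144 → t=0.371; u2·a0=0.6768·3.902=2.641; a1+…+a3=2.494 < 2.641 ≤ a1+…+a4=3.698 → R4 fires; Q=3 Y=6 S=4 E=2 R=8
Draw 4: a1=0.612, a2=0.453, a3=2.676, a4=1.204, a5=0.204, a0=5.149; τ=−ln(0.3215)/5.149=0.220 → t=0.592; u2·a0=0.3504·5.149=1.804; a1+a2=1.065 < 1.804 ≤ a1+…+a3=3.741 → R3 fires; Q=2 Y=6 S=4 E=2 R=10
Draw 5: a1=0.408, a2=0.302, a3=1.784, a4=1.204, a5=0.204, a0=3.902; τ=−ln(0.5580)/3.902=0.150 → t=0.741; u2·a0=0.2857·3.902=1.115; a1+a2=0.710 < 1.115 ≤ a1+…+a3=2.494 → R3 fires; Q=1 Y=6 S=4 E=2 R=12
Draw 6: a1=0.204, a2=0.151, a3=0.892, a4=1.204, a5=0.204, a0=2.655; τ=−ln(0.7460)/2.655=0.110 → t=0.851; u2·a0=0.0081·2.655=0.022 ≤ a1=0.204 → R1 fires; Q=0 Y=6 S=3 E=3 R=12
Draw 7: a1=0.000, a2=0.000, a3=0.000, a4=0.903, a5=0.153, a0=1.056; τ=−ln(0.1870)/1.056=1.588 → t=2.439; u2·a0=0.4585·1.056=0.484; a1+…+a3=0.000 < 0.484 ≤ a1+…+a4=0.903 → R4 fires; Q=1 Y=6 S=3 E=3 R=12
Draw 8: a1=0.153, a2=0.151, a3=1.338, a4=0.903, a5=0.153, a0=2.698; τ=−ln(0.7270)/2.698=0.118 → t=2.557; u2·a0=0.0278·2.698=0.075 ≤ a1=0.153 → R1 fires; Q=0 Y=6 S=2 E=4 R=12
Draw 9: a1=0.000, a2=0.000, a3=0.000, a4=0.602, a5=0.102, a0=0.704; τ=−ln(0.1878)/0.704=2.376 → t=4.933; u2·a0=0.7456·0.704=0.525; a1+…+a3=0.000 < 0.525 ≤ a1+…+a4=0.602 → R4 fires; Q=1 Y=6 S=2 E=4 R=12
Draw 10: a1=0.102, a2=0.151, a3=1.784, a4=0.602, a5=0.102, a0=2.741; τ=−ln(0.9072)/2.741=0.036 → t=4.968; u2·a0=0.7772·2.741=2.130; a1+…+a3=2.037 < 2.130 ≤ a1+…+a4=2.639 → R4 fires; Q=2 Y=6 S=2 E=4 R=12
Draw 11: a1=0.204, a2=0.302, a3=3.568, a4=0.602, a5=0.102, a0=4.778; τ=−ln(0.2770)/4.778=0.269 → t=5.237; u2·a0=0.3805·4.778=1.818; a1+a2=0.506 < 1.818 ≤ a1+…+a3=4.074 → R3 fires; Q=1 Y=6 S=2 E=4 R=14
Draw 12: a1=0.102, a2=0.151, a3=1.784, a4=0.602, a5=0.102, a0=2.741; τ=−ln(0.2613)/2.741=0.490 → t=5.727; u2·a0=0.9057·2.741=2.483; a1+…+a3=2.037 < 2.483 ≤ a1+…+a4=2.639 → R4 fires; Q=2 Y=6 S=2 E=4 R=14
Draw 13: a1=0.204, a2=0.302, a3=3.568, a4=0.602, a5=0.102, a0=4.778; τ=−ln(0.9824)/4.778=0.004 → t=5.730; u2·a0=0.5742·4.778=2.744; a1+a2=0.506 < 2.744 ≤ a1+…+a3=4.074 → R3 fires; Q=1 Y=6 S=2 E=4 R=16
Draw 14: a1=0.102, a2=0.151, a3=1.784, a4=0.602, a5=0.102, a0=2.741; τ=−ln(0.3048)/2.741=0.433 → t=6.164 > T=5.85: stop.
Read off S at T=5.85: 2

S at T = 2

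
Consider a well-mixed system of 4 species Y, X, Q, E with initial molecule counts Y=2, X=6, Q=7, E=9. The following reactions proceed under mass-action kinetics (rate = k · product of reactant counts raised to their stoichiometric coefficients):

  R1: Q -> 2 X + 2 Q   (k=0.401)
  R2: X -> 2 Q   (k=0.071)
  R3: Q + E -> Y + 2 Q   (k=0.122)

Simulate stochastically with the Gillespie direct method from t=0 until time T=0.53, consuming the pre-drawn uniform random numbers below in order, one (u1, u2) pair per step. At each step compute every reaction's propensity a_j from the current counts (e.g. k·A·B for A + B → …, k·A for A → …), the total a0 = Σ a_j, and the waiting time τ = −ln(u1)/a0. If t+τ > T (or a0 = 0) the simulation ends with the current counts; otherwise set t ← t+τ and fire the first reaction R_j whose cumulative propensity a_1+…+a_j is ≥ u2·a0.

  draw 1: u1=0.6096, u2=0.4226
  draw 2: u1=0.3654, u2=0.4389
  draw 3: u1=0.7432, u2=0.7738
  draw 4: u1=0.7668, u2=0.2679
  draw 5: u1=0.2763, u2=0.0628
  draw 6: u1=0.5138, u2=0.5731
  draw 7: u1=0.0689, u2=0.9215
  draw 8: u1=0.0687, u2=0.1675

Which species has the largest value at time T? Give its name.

Dominant species at T: Q

t=0.000: Y=2 X=6 Q=7 E=9
Draw 1: a1=2.807, a2=0.426, a3=7.686, a0=10.919; τ=−ln(0.6096)/10.919=0.045 → t=0.045; u2·a0=0.4226·10.919=4.614; a1+a2=3.233 < 4.614 ≤ a1+…+a3=10.919 → R3 fires; Y=3 X=6 Q=8 E=8
Draw 2: a1=3.208, a2=0.426, a3=7.808, a0=11.442; τ=−ln(0.3654)/11.442=0.088 → t=0.133; u2·a0=0.4389·11.442=5.022; a1+a2=3.634 < 5.022 ≤ a1+…+a3=11.442 → R3 fires; Y=4 X=6 Q=9 E=7
Draw 3: a1=3.609, a2=0.426, a3=7.686, a0=11.721; τ=−ln(0.7432)/11.721=0.025 → t=0.159; u2·a0=0.7738·11.721=9.070; a1+a2=4.035 < 9.070 ≤ a1+…+a3=11.721 → R3 fires; Y=5 X=6 Q=10 E=6
Draw 4: a1=4.010, a2=0.426, a3=7.320, a0=11.756; τ=−ln(0.7668)/11.756=0.023 → t=0.181; u2·a0=0.2679·11.756=3.149 ≤ a1=4.010 → R1 fires; Y=5 X=8 Q=11 E=6
Draw 5: a1=4.411, a2=0.568, a3=8.052, a0=13.031; τ=−ln(0.2763)/13.031=0.099 → t=0.280; u2·a0=0.0628·13.031=0.818 ≤ a1=4.411 → R1 fires; Y=5 X=10 Q=12 E=6
Draw 6: a1=4.812, a2=0.710, a3=8.784, a0=14.306; τ=−ln(0.5138)/14.306=0.047 → t=0.326; u2·a0=0.5731·14.306=8.199; a1+a2=5.522 < 8.199 ≤ a1+…+a3=14.306 → R3 fires; Y=6 X=10 Q=13 E=5
Draw 7: a1=5.213, a2=0.710, a3=7.930, a0=13.853; τ=−ln(0.0689)/13.853=0.193 → t=0.520; u2·a0=0.9215·13.853=12.766; a1+a2=5.923 < 12.766 ≤ a1+…+a3=13.853 → R3 fires; Y=7 X=10 Q=14 E=4
Draw 8: a1=5.614, a2=0.710, a3=6.832, a0=13.156; τ=−ln(0.0687)/13.156=0.204 → t=0.723 > T=0.53: stop.
At T=0.53: Y=7 X=10 Q=14 E=4; the largest is Q.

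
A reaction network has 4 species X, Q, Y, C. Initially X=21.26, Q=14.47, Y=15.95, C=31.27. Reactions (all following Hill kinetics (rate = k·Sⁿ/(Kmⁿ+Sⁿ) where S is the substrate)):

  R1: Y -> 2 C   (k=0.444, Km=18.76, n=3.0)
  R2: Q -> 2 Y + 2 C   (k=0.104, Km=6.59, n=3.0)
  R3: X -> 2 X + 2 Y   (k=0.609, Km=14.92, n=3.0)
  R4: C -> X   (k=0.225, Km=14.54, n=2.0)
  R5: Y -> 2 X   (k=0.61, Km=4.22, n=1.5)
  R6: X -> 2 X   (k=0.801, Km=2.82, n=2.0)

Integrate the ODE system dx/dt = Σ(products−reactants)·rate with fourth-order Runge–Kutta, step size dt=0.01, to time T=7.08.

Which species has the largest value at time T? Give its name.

RK4 with dt=0.01: 708 steps to T=7.08. Trajectory (selected grid times):
t=0.00: X=21.26 Q=14.47 Y=15.95 C=31.27
t=0.79: X=23.25 Q=14.39 Y=16.28 C=31.55
t=1.57: X=25.24 Q=14.32 Y=16.64 C=31.83
t=2.36: X=27.27 Q=14.25 Y=17.02 C=32.12
t=3.15: X=29.33 Q=14.17 Y=17.43 C=32.43
t=3.93: X=31.37 Q=14.10 Y=17.84 C=32.75
t=4.72: X=33.45 Q=14.02 Y=18.27 C=33.08
t=5.51: X=35.54 Q=13.95 Y=18.70 C=33.42
t=6.29: X=37.62 Q=13.88 Y=19.13 C=33.77
t=7.08: X=39.72 Q=13.80 Y=19.57 C=34.13
At T=7.08: X=39.72 Q=13.80 Y=19.57 C=34.13; the largest is X.

Dominant species at T: X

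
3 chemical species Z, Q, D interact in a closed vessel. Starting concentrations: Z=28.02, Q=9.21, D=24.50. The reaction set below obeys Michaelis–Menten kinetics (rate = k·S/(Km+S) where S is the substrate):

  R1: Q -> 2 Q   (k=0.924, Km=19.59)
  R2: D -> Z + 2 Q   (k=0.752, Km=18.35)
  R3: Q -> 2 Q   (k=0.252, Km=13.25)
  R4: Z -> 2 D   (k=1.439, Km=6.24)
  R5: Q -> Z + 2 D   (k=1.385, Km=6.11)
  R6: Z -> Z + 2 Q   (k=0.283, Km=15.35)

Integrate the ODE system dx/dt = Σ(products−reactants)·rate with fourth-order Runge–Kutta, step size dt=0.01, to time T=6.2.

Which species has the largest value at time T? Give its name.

RK4 with dt=0.01: 620 steps to T=6.2. Trajectory (selected grid times):
t=0.00: Z=28.02 Q=9.21 D=24.50
t=0.69: Z=28.09 Q=9.77 D=26.98
t=1.38: Z=28.19 Q=10.35 D=29.48
t=2.07: Z=28.31 Q=10.94 D=32.00
t=2.76: Z=28.45 Q=11.56 D=34.53
t=3.44: Z=28.60 Q=12.18 D=37.04
t=4.13: Z=28.78 Q=12.83 D=39.61
t=4.82: Z=28.97 Q=13.49 D=42.19
t=5.51: Z=29.18 Q=14.16 D=44.78
t=6.20: Z=29.41 Q=14.85 D=47.39
At T=6.2: Z=29.41 Q=14.85 D=47.39; the largest is D.

Dominant species at T: D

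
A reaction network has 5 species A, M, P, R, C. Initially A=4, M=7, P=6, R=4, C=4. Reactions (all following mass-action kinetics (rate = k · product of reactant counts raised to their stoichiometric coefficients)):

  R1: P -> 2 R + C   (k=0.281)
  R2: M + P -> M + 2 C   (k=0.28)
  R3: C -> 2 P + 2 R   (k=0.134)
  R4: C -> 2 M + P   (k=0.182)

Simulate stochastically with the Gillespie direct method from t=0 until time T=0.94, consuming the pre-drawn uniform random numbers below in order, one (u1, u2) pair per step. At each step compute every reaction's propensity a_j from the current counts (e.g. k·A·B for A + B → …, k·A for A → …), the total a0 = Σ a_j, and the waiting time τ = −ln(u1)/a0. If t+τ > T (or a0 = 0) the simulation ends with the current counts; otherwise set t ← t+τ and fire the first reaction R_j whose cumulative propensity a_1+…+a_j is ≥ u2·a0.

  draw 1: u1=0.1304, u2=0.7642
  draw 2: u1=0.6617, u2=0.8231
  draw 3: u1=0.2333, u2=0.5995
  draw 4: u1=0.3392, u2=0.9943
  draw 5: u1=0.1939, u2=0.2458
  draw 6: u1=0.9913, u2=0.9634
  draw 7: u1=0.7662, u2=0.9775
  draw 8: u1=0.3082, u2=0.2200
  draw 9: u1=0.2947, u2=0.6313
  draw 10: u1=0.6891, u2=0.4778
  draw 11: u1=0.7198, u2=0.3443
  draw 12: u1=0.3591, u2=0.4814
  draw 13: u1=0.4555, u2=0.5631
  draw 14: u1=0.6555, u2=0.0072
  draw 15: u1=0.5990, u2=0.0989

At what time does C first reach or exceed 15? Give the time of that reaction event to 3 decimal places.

t=0.000: A=4 M=7 P=6 R=4 C=4
Draw 1: a1=1.686, a2=11.760, a3=0.536, a4=0.728, a0=14.710; τ=−ln(0.1304)/14.710=0.138 → t=0.138; u2·a0=0.7642·14.710=11.241; a1=1.686 < 11.241 ≤ a1+a2=13.446 → R2 fires; A=4 M=7 P=5 R=4 C=6
Draw 2: a1=1.405, a2=9.800, a3=0.804, a4=1.092, a0=13.101; τ=−ln(0.6617)/13.101=0.032 → t=0.170; u2·a0=0.8231·13.101=10.783; a1=1.405 < 10.783 ≤ a1+a2=11.205 → R2 fires; A=4 M=7 P=4 R=4 C=8
Draw 3: a1=1.124, a2=7.840, a3=1.072, a4=1.456, a0=11.492; τ=−ln(0.2333)/11.492=0.127 → t=0.297; u2·a0=0.5995·11.492=6.889; a1=1.124 < 6.889 ≤ a1+a2=8.964 → R2 fires; A=4 M=7 P=3 R=4 C=10
Draw 4: a1=0.843, a2=5.880, a3=1.340, a4=1.820, a0=9.883; τ=−ln(0.3392)/9.883=0.109 → t=0.406; u2·a0=0.9943·9.883=9.827; a1+…+a3=8.063 < 9.827 ≤ a1+…+a4=9.883 → R4 fires; A=4 M=9 P=4 R=4 C=9
Draw 5: a1=1.124, a2=10.080, a3=1.206, a4=1.638, a0=14.048; τ=−ln(0.1939)/14.048=0.117 → t=0.523; u2·a0=0.2458·14.048=3.453; a1=1.124 < 3.453 ≤ a1+a2=11.204 → R2 fires; A=4 M=9 P=3 R=4 C=11
Draw 6: a1=0.843, a2=7.560, a3=1.474, a4=2.002, a0=11.879; τ=−ln(0.9913)/11.879=0.001 → t=0.524; u2·a0=0.9634·11.879=11.444; a1+…+a3=9.877 < 11.444 ≤ a1+…+a4=11.879 → R4 fires; A=4 M=11 P=4 R=4 C=10
Draw 7: a1=1.124, a2=12.320, a3=1.340, a4=1.820, a0=16.604; τ=−ln(0.7662)/16.604=0.016 → t=0.540; u2·a0=0.9775·16.604=16.230; a1+…+a3=14.784 < 16.230 ≤ a1+…+a4=16.604 → R4 fires; A=4 M=13 P=5 R=4 C=9
Draw 8: a1=1.405, a2=18.200, a3=1.206, a4=1.638, a0=22.449; τ=−ln(0.3082)/22.449=0.052 → t=0.592; u2·a0=0.2200·22.449=4.939; a1=1.405 < 4.939 ≤ a1+a2=19.605 → R2 fires; A=4 M=13 P=4 R=4 C=11
Draw 9: a1=1.124, a2=14.560, a3=1.474, a4=2.002, a0=19.160; τ=−ln(0.2947)/19.160=0.064 → t=0.656; u2·a0=0.6313·19.160=12.096; a1=1.124 < 12.096 ≤ a1+a2=15.684 → R2 fires; A=4 M=13 P=3 R=4 C=13
Draw 10: a1=0.843, a2=10.920, a3=1.742, a4=2.366, a0=15.871; τ=−ln(0.6891)/15.871=0.023 → t=0.679; u2·a0=0.4778·15.871=7.583; a1=0.843 < 7.583 ≤ a1+a2=11.763 → R2 fires; A=4 M=13 P=2 R=4 C=15
Draw 11: a1=0.562, a2=7.280, a3=2.010, a4=2.730, a0=12.582; τ=−ln(0.7198)/12.582=0.026 → t=0.705; u2·a0=0.3443·12.582=4.332; a1=0.562 < 4.332 ≤ a1+a2=7.842 → R2 fires; A=4 M=13 P=1 R=4 C=17
Draw 12: a1=0.281, a2=3.640, a3=2.278, a4=3.094, a0=9.293; τ=−ln(0.3591)/9.293=0.110 → t=0.816; u2·a0=0.4814·9.293=4.474; a1+a2=3.921 < 4.474 ≤ a1+…+a3=6.199 → R3 fires; A=4 M=13 P=3 R=6 C=16
Draw 13: a1=0.843, a2=10.920, a3=2.144, a4=2.912, a0=16.819; τ=−ln(0.4555)/16.819=0.047 → t=0.862; u2·a0=0.5631·16.819=9.471; a1=0.843 < 9.471 ≤ a1+a2=11.763 → R2 fires; A=4 M=13 P=2 R=6 C=18
Draw 14: a1=0.562, a2=7.280, a3=2.412, a4=3.276, a0=13.530; τ=−ln(0.6555)/13.530=0.031 → t=0.894; u2·a0=0.0072·13.530=0.097 ≤ a1=0.562 → R1 fires; A=4 M=13 P=1 R=8 C=19
Draw 15: a1=0.281, a2=3.640, a3=2.546, a4=3.458, a0=9.925; τ=−ln(0.5990)/9.925=0.052 → t=0.945 > T=0.94: stop.
C first becomes ≥ 15 when it reaches 15 at the event at t=0.679.

Threshold first reached at t = 0.679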